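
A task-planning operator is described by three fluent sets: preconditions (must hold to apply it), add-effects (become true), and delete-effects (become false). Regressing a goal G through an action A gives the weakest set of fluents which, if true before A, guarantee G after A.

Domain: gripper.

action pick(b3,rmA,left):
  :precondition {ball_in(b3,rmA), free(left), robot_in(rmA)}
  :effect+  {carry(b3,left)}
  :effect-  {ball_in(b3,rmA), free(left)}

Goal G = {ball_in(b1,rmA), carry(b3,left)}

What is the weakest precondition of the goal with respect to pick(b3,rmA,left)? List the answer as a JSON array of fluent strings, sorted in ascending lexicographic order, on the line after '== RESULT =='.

Regress:
  G ∩ del = {}  (empty — regression defined)
  G \ add = {ball_in(b1,rmA), carry(b3,left)} \ {carry(b3,left)} = {ball_in(b1,rmA)}
  ∪ pre   = {ball_in(b1,rmA)} ∪ {ball_in(b3,rmA), free(left), robot_in(rmA)}
          = {ball_in(b1,rmA), ball_in(b3,rmA), free(left), robot_in(rmA)}

== RESULT ==
["ball_in(b1,rmA)", "ball_in(b3,rmA)", "free(left)", "robot_in(rmA)"]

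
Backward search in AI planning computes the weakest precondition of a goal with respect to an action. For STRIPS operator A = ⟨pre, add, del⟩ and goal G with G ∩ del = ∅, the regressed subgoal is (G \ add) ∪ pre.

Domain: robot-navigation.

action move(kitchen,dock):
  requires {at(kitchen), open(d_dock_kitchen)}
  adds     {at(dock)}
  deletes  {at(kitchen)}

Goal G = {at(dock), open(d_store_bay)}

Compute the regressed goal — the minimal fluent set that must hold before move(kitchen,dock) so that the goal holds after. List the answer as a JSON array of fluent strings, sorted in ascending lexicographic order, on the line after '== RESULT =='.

Regress:
  G ∩ del = {}  (empty — regression defined)
  G \ add = {at(dock), open(d_store_bay)} \ {at(dock)} = {open(d_store_bay)}
  ∪ pre   = {open(d_store_bay)} ∪ {at(kitchen), open(d_dock_kitchen)}
          = {at(kitchen), open(d_dock_kitchen), open(d_store_bay)}

== RESULT ==
["at(kitchen)", "open(d_dock_kitchen)", "open(d_store_bay)"]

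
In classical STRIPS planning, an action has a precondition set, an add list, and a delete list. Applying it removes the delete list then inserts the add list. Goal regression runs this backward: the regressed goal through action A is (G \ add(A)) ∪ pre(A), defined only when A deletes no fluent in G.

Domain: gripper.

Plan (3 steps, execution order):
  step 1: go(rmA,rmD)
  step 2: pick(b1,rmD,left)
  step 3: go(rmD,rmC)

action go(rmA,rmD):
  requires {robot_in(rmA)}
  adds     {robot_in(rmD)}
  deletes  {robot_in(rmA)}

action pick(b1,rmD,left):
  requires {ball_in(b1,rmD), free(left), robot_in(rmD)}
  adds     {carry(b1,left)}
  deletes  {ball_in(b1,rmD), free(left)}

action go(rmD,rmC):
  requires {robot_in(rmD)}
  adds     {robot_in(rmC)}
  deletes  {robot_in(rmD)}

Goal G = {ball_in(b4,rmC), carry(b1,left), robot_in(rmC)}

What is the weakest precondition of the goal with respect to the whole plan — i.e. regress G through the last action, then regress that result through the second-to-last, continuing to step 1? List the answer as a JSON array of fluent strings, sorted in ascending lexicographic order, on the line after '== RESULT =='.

Work backward from the goal:
  through step 3 (go(rmD,rmC)): drop {robot_in(rmC)}, keep {ball_in(b4,rmC), carry(b1,left)}, require {robot_in(rmD)}
    → {ball_in(b4,rmC), carry(b1,left), robot_in(rmD)}
  through step 2 (pick(b1,rmD,left)): drop {carry(b1,left)}, keep {ball_in(b4,rmC), robot_in(rmD)}, require {ball_in(b1,rmD), free(left), robot_in(rmD)}
    → {ball_in(b1,rmD), ball_in(b4,rmC), free(left), robot_in(rmD)}
  through step 1 (go(rmA,rmD)): drop {robot_in(rmD)}, keep {ball_in(b1,rmD), ball_in(b4,rmC), free(left)}, require {robot_in(rmA)}
    → {ball_in(b1,rmD), ball_in(b4,rmC), free(left), robot_in(rmA)}

== RESULT ==
["ball_in(b1,rmD)", "ball_in(b4,rmC)", "free(left)", "robot_in(rmA)"]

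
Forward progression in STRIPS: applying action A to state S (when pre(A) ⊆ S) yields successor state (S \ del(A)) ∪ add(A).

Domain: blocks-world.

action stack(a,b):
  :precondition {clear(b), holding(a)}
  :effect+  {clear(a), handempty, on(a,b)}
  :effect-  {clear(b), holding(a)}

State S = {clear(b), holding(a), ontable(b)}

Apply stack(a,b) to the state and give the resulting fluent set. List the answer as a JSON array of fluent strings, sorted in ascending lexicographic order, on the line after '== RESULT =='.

Progress:
  pre ⊆ S: {clear(b), holding(a)} ⊆ S  — applicable
  S \ del = {ontable(b)}
  ∪ add   = {clear(a), handempty, on(a,b), ontable(b)}

== RESULT ==
["clear(a)", "handempty", "on(a,b)", "ontable(b)"]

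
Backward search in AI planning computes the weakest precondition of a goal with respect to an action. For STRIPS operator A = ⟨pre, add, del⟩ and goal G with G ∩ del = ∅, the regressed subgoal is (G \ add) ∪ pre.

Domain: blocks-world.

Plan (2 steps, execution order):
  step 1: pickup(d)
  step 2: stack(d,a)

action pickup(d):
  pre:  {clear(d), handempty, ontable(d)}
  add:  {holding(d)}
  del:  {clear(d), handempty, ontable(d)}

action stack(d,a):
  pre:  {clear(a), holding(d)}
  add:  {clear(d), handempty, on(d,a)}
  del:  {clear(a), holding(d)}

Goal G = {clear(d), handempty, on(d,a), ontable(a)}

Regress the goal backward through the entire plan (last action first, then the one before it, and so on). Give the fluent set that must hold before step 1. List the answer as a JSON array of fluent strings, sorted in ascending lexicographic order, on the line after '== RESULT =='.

Work backward from the goal:
  through step 2 (stack(d,a)): drop {clear(d), handempty, on(d,a)}, keep {ontable(a)}, require {clear(a), holding(d)}
    → {clear(a), holding(d), ontable(a)}
  through step 1 (pickup(d)): drop {holding(d)}, keep {clear(a), ontable(a)}, require {clear(d), handempty, ontable(d)}
    → {clear(a), clear(d), handempty, ontable(a), ontable(d)}

== RESULT ==
["clear(a)", "clear(d)", "handempty", "ontable(a)", "ontable(d)"]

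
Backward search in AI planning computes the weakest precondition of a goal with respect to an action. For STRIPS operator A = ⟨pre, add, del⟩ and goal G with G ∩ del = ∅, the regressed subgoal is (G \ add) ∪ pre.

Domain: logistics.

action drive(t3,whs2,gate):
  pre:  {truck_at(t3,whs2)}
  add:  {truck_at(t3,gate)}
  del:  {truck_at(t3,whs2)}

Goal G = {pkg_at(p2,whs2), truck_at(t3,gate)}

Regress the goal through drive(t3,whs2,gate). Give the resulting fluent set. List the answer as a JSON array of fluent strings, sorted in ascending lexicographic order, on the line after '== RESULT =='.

Compute (G \ add) ∪ pre:
  G ∩ del = {}  (empty — regression defined)
  G \ add = {pkg_at(p2,whs2), truck_at(t3,gate)} \ {truck_at(t3,gate)} = {pkg_at(p2,whs2)}
  ∪ pre   = {pkg_at(p2,whs2)} ∪ {truck_at(t3,whs2)}
          = {pkg_at(p2,whs2), truck_at(t3,whs2)}

== RESULT ==
["pkg_at(p2,whs2)", "truck_at(t3,whs2)"]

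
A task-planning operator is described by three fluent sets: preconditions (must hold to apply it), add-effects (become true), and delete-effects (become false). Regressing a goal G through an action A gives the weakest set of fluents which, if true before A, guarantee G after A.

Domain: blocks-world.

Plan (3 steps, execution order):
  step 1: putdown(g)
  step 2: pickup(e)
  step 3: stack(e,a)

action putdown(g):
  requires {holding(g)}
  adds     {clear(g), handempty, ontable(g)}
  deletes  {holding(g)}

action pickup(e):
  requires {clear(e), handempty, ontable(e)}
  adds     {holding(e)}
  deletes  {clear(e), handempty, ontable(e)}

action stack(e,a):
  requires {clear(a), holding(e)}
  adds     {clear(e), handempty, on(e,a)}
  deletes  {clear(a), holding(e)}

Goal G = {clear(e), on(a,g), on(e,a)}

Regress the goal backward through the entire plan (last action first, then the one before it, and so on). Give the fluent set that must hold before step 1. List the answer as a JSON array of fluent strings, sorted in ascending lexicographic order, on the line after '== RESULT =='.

Regress step by step:
  through step 3 (stack(e,a)): drop {clear(e), on(e,a)}, keep {on(a,g)}, require {clear(a), holding(e)}
    → {clear(a), holding(e), on(a,g)}
  through step 2 (pickup(e)): drop {holding(e)}, keep {clear(a), on(a,g)}, require {clear(e), handempty, ontable(e)}
    → {clear(a), clear(e), handempty, on(a,g), ontable(e)}
  through step 1 (putdown(g)): drop {handempty}, keep {clear(a), clear(e), on(a,g), ontable(e)}, require {holding(g)}
    → {clear(a), clear(e), holding(g), on(a,g), ontable(e)}

== RESULT ==
["clear(a)", "clear(e)", "holding(g)", "on(a,g)", "ontable(e)"]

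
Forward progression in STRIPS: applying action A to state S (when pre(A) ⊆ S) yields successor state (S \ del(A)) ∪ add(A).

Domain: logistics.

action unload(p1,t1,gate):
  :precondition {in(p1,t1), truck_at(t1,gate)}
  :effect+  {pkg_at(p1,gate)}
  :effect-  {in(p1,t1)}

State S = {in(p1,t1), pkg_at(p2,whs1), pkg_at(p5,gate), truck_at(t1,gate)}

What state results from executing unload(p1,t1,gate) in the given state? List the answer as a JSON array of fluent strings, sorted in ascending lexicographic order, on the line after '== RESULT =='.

Progress:
  pre ⊆ S: {in(p1,t1), truck_at(t1,gate)} ⊆ S  — applicable
  S \ del = {pkg_at(p2,whs1), pkg_at(p5,gate), truck_at(t1,gate)}
  ∪ add   = {pkg_at(p1,gate), pkg_at(p2,whs1), pkg_at(p5,gate), truck_at(t1,gate)}

== RESULT ==
["pkg_at(p1,gate)", "pkg_at(p2,whs1)", "pkg_at(p5,gate)", "truck_at(t1,gate)"]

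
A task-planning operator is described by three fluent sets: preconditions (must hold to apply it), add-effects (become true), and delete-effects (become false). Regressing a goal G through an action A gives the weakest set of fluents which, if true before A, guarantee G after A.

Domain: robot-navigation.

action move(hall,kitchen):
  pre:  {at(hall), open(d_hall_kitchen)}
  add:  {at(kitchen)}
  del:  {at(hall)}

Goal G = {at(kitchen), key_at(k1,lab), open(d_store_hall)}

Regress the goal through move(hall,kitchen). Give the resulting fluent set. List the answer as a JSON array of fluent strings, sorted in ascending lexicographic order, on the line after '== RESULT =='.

Compute (G \ add) ∪ pre:
  G ∩ del = {}  (empty — regression defined)
  G \ add = {at(kitchen), key_at(k1,lab), open(d_store_hall)} \ {at(kitchen)} = {key_at(k1,lab), open(d_store_hall)}
  ∪ pre   = {key_at(k1,lab), open(d_store_hall)} ∪ {at(hall), open(d_hall_kitchen)}
          = {at(hall), key_at(k1,lab), open(d_hall_kitchen), open(d_store_hall)}

== RESULT ==
["at(hall)", "key_at(k1,lab)", "open(d_hall_kitchen)", "open(d_store_hall)"]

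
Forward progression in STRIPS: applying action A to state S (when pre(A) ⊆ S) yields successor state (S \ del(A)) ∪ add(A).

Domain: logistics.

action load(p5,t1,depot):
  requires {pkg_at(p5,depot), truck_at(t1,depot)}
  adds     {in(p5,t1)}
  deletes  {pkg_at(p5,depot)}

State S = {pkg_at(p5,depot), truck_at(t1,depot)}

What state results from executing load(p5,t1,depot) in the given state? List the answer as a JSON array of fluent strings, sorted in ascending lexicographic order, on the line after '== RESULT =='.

Progress:
  pre ⊆ S: {pkg_at(p5,depot), truck_at(t1,depot)} ⊆ S  — applicable
  S \ del = {truck_at(t1,depot)}
  ∪ add   = {in(p5,t1), truck_at(t1,depot)}

== RESULT ==
["in(p5,t1)", "truck_at(t1,depot)"]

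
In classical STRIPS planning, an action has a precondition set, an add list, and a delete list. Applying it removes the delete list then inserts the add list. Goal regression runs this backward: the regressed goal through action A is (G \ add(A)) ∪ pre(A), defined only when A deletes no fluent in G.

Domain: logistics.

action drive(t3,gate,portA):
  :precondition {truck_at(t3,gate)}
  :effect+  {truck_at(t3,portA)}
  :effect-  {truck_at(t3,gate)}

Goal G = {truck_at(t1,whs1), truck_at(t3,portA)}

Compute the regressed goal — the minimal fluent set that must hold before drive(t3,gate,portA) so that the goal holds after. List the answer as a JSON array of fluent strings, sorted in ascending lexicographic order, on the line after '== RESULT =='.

Compute (G \ add) ∪ pre:
  G ∩ del = {}  (empty — regression defined)
  G \ add = {truck_at(t1,whs1), truck_at(t3,portA)} \ {truck_at(t3,portA)} = {truck_at(t1,whs1)}
  ∪ pre   = {truck_at(t1,whs1)} ∪ {truck_at(t3,gate)}
          = {truck_at(t1,whs1), truck_at(t3,gate)}

== RESULT ==
["truck_at(t1,whs1)", "truck_at(t3,gate)"]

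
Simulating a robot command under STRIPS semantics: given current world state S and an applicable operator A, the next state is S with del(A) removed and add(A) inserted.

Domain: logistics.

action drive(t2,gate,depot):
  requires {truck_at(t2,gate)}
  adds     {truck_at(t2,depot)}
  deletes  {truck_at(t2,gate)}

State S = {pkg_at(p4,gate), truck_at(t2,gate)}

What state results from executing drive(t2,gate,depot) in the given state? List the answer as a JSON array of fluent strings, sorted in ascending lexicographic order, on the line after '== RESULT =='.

Compute (S \ del) ∪ add:
  pre ⊆ S: {truck_at(t2,gate)} ⊆ S  — applicable
  S \ del = {pkg_at(p4,gate)}
  ∪ add   = {pkg_at(p4,gate), truck_at(t2,depot)}

== RESULT ==
["pkg_at(p4,gate)", "truck_at(t2,depot)"]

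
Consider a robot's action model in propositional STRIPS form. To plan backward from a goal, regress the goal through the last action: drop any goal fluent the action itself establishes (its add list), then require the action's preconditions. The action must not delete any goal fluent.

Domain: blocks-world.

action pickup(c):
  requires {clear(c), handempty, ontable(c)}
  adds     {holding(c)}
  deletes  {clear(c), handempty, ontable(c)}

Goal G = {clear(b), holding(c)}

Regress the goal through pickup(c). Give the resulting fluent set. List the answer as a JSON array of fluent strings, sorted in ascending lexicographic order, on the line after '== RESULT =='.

Regress:
  G ∩ del = {}  (empty — regression defined)
  G \ add = {clear(b), holding(c)} \ {holding(c)} = {clear(b)}
  ∪ pre   = {clear(b)} ∪ {clear(c), handempty, ontable(c)}
          = {clear(b), clear(c), handempty, ontable(c)}

== RESULT ==
["clear(b)", "clear(c)", "handempty", "ontable(c)"]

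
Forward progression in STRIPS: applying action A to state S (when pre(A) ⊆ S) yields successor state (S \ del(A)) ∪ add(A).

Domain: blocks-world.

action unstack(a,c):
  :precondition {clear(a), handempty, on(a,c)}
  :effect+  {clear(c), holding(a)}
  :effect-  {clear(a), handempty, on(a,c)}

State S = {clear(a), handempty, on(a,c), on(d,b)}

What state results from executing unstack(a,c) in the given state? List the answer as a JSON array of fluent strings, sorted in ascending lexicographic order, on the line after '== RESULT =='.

Compute (S \ del) ∪ add:
  pre ⊆ S: {clear(a), handempty, on(a,c)} ⊆ S  — applicable
  S \ del = {on(d,b)}
  ∪ add   = {clear(c), holding(a), on(d,b)}

== RESULT ==
["clear(c)", "holding(a)", "on(d,b)"]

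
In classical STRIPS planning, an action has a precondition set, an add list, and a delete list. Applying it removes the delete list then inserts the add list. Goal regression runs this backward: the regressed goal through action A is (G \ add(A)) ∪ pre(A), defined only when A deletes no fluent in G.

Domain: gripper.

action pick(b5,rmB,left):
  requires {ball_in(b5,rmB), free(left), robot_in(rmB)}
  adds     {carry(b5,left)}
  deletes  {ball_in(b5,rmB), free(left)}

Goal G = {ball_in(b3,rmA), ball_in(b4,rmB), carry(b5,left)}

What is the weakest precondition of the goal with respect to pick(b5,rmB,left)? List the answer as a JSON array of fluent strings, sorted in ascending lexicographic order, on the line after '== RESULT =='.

Compute (G \ add) ∪ pre:
  G ∩ del = {}  (empty — regression defined)
  G \ add = {ball_in(b3,rmA), ball_in(b4,rmB), carry(b5,left)} \ {carry(b5,left)} = {ball_in(b3,rmA), ball_in(b4,rmB)}
  ∪ pre   = {ball_in(b3,rmA), ball_in(b4,rmB)} ∪ {ball_in(b5,rmB), free(left), robot_in(rmB)}
          = {ball_in(b3,rmA), ball_in(b4,rmB), ball_in(b5,rmB), free(left), robot_in(rmB)}

== RESULT ==
["ball_in(b3,rmA)", "ball_in(b4,rmB)", "ball_in(b5,rmB)", "free(left)", "robot_in(rmB)"]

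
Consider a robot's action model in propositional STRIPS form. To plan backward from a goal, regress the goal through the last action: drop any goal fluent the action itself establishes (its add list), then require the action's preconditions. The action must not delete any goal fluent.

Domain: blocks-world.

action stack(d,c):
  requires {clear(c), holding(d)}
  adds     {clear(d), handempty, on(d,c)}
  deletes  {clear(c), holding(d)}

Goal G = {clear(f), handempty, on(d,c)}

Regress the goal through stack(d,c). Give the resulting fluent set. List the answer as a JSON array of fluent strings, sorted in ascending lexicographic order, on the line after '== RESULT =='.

Compute (G \ add) ∪ pre:
  G ∩ del = {}  (empty — regression defined)
  G \ add = {clear(f), handempty, on(d,c)} \ {clear(d), handempty, on(d,c)} = {clear(f)}
  ∪ pre   = {clear(f)} ∪ {clear(c), holding(d)}
          = {clear(c), clear(f), holding(d)}

== RESULT ==
["clear(c)", "clear(f)", "holding(d)"]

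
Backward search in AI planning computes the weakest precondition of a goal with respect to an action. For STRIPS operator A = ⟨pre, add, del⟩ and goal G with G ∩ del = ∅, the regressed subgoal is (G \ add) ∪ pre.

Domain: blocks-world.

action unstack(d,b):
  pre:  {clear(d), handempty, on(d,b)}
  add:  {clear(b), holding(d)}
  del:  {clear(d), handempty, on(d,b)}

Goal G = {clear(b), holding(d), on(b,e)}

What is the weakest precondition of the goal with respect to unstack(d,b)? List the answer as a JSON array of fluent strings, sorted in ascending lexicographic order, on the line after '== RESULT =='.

Compute (G \ add) ∪ pre:
  G ∩ del = {}  (empty — regression defined)
  G \ add = {clear(b), holding(d), on(b,e)} \ {clear(b), holding(d)} = {on(b,e)}
  ∪ pre   = {on(b,e)} ∪ {clear(d), handempty, on(d,b)}
          = {clear(d), handempty, on(b,e), on(d,b)}

== RESULT ==
["clear(d)", "handempty", "on(b,e)", "on(d,b)"]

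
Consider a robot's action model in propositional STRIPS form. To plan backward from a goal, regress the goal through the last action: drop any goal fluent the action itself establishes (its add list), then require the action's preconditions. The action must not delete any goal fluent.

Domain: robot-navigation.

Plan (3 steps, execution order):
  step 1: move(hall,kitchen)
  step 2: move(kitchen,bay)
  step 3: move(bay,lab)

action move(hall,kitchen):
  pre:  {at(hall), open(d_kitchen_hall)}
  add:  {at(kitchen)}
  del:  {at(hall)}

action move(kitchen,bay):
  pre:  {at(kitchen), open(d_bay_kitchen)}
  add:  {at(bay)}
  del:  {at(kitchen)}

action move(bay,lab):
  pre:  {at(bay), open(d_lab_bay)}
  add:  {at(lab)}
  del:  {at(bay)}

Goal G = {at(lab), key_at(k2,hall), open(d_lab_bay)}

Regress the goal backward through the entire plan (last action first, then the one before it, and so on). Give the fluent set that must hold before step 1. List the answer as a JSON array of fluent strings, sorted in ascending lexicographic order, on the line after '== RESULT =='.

Work backward from the goal:
  through step 3 (move(bay,lab)): drop {at(lab)}, keep {key_at(k2,hall), open(d_lab_bay)}, require {at(bay), open(d_lab_bay)}
    → {at(bay), key_at(k2,hall), open(d_lab_bay)}
  through step 2 (move(kitchen,bay)): drop {at(bay)}, keep {key_at(k2,hall), open(d_lab_bay)}, require {at(kitchen), open(d_bay_kitchen)}
    → {at(kitchen), key_at(k2,hall), open(d_bay_kitchen), open(d_lab_bay)}
  through step 1 (move(hall,kitchen)): drop {at(kitchen)}, keep {key_at(k2,hall), open(d_bay_kitchen), open(d_lab_bay)}, require {at(hall), open(d_kitchen_hall)}
    → {at(hall), key_at(k2,hall), open(d_bay_kitchen), open(d_kitchen_hall), open(d_lab_bay)}

== RESULT ==
["at(hall)", "key_at(k2,hall)", "open(d_bay_kitchen)", "open(d_kitchen_hall)", "open(d_lab_bay)"]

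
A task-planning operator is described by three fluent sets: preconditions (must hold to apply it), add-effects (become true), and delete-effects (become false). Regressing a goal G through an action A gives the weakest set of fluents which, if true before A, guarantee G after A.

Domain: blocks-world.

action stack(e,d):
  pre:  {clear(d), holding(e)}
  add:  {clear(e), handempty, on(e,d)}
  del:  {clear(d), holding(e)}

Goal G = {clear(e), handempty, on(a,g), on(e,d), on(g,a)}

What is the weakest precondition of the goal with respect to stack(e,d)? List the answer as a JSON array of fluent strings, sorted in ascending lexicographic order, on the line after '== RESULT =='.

Regress:
  G ∩ del = {}  (empty — regression defined)
  G \ add = {clear(e), handempty, on(a,g), on(e,d), on(g,a)} \ {clear(e), handempty, on(e,d)} = {on(a,g), on(g,a)}
  ∪ pre   = {on(a,g), on(g,a)} ∪ {clear(d), holding(e)}
          = {clear(d), holding(e), on(a,g), on(g,a)}

== RESULT ==
["clear(d)", "holding(e)", "on(a,g)", "on(g,a)"]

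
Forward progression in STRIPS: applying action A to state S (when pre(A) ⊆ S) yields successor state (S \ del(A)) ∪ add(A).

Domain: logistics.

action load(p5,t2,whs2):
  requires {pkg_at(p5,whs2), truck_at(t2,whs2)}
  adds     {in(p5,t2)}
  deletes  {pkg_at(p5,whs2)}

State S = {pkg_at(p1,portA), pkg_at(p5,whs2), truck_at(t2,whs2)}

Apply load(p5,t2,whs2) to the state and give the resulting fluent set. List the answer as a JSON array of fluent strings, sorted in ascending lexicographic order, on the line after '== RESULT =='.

Progress:
  pre ⊆ S: {pkg_at(p5,whs2), truck_at(t2,whs2)} ⊆ S  — applicable
  S \ del = {pkg_at(p1,portA), truck_at(t2,whs2)}
  ∪ add   = {in(p5,t2), pkg_at(p1,portA), truck_at(t2,whs2)}

== RESULT ==
["in(p5,t2)", "pkg_at(p1,portA)", "truck_at(t2,whs2)"]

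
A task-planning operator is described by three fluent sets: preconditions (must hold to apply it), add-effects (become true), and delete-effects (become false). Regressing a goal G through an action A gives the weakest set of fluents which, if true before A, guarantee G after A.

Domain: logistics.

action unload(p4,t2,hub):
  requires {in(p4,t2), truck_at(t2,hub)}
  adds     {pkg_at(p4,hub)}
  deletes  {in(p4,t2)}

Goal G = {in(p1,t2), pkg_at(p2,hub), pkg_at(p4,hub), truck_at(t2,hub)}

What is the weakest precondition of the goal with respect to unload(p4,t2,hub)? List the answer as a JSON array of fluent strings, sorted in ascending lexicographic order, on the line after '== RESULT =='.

Compute (G \ add) ∪ pre:
  G ∩ del = {}  (empty — regression defined)
  G \ add = {in(p1,t2), pkg_at(p2,hub), pkg_at(p4,hub), truck_at(t2,hub)} \ {pkg_at(p4,hub)} = {in(p1,t2), pkg_at(p2,hub), truck_at(t2,hub)}
  ∪ pre   = {in(p1,t2), pkg_at(p2,hub), truck_at(t2,hub)} ∪ {in(p4,t2), truck_at(t2,hub)}
          = {in(p1,t2), in(p4,t2), pkg_at(p2,hub), truck_at(t2,hub)}

== RESULT ==
["in(p1,t2)", "in(p4,t2)", "pkg_at(p2,hub)", "truck_at(t2,hub)"]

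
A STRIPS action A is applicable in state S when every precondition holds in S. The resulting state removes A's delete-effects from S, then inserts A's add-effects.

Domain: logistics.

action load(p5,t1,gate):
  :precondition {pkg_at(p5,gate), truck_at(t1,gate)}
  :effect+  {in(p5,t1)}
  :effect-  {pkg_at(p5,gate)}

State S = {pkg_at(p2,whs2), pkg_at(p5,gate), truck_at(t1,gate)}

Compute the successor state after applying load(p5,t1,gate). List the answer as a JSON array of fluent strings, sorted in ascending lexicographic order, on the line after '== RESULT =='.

Compute (S \ del) ∪ add:
  pre ⊆ S: {pkg_at(p5,gate), truck_at(t1,gate)} ⊆ S  — applicable
  S \ del = {pkg_at(p2,whs2), truck_at(t1,gate)}
  ∪ add   = {in(p5,t1), pkg_at(p2,whs2), truck_at(t1,gate)}

== RESULT ==
["in(p5,t1)", "pkg_at(p2,whs2)", "truck_at(t1,gate)"]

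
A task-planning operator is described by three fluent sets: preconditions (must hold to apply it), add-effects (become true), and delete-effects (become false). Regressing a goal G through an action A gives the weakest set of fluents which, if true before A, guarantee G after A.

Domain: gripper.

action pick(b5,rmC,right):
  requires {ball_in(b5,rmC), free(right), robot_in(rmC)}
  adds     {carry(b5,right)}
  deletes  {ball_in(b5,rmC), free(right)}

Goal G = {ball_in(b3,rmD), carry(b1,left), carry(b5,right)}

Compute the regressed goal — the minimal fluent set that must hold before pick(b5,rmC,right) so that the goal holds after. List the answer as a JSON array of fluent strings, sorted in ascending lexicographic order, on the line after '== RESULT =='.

Regress:
  G ∩ del = {}  (empty — regression defined)
  G \ add = {ball_in(b3,rmD), carry(b1,left), carry(b5,right)} \ {carry(b5,right)} = {ball_in(b3,rmD), carry(b1,left)}
  ∪ pre   = {ball_in(b3,rmD), carry(b1,left)} ∪ {ball_in(b5,rmC), free(right), robot_in(rmC)}
          = {ball_in(b3,rmD), ball_in(b5,rmC), carry(b1,left), free(right), robot_in(rmC)}

== RESULT ==
["ball_in(b3,rmD)", "ball_in(b5,rmC)", "carry(b1,left)", "free(right)", "robot_in(rmC)"]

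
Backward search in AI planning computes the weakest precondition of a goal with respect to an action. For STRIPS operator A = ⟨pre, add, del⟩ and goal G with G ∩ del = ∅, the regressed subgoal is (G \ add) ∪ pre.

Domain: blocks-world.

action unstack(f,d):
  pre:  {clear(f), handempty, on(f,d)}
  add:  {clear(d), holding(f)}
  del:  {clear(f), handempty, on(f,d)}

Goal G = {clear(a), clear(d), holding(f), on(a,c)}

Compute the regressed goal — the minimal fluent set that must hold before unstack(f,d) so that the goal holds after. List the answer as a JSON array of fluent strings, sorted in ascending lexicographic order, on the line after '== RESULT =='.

Regress:
  G ∩ del = {}  (empty — regression defined)
  G \ add = {clear(a), clear(d), holding(f), on(a,c)} \ {clear(d), holding(f)} = {clear(a), on(a,c)}
  ∪ pre   = {clear(a), on(a,c)} ∪ {clear(f), handempty, on(f,d)}
          = {clear(a), clear(f), handempty, on(a,c), on(f,d)}

== RESULT ==
["clear(a)", "clear(f)", "handempty", "on(a,c)", "on(f,d)"]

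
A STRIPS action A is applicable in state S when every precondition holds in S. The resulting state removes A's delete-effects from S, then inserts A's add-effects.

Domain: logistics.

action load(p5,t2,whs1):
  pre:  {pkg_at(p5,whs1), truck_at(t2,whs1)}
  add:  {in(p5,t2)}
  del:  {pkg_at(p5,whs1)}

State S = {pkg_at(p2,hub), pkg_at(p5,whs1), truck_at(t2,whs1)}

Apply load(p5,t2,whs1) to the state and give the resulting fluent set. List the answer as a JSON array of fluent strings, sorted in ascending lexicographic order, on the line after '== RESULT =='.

Compute (S \ del) ∪ add:
  pre ⊆ S: {pkg_at(p5,whs1), truck_at(t2,whs1)} ⊆ S  — applicable
  S \ del = {pkg_at(p2,hub), truck_at(t2,whs1)}
  ∪ add   = {in(p5,t2), pkg_at(p2,hub), truck_at(t2,whs1)}

== RESULT ==
["in(p5,t2)", "pkg_at(p2,hub)", "truck_at(t2,whs1)"]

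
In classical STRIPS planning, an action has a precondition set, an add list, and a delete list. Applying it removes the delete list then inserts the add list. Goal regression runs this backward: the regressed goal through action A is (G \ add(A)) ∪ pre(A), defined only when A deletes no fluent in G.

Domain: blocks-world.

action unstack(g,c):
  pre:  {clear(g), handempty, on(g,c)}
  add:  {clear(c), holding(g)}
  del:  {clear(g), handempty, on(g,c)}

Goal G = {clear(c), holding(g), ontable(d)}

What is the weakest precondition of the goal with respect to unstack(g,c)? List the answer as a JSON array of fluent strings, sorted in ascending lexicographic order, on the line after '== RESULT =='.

Compute (G \ add) ∪ pre:
  G ∩ del = {}  (empty — regression defined)
  G \ add = {clear(c), holding(g), ontable(d)} \ {clear(c), holding(g)} = {ontable(d)}
  ∪ pre   = {ontable(d)} ∪ {clear(g), handempty, on(g,c)}
          = {clear(g), handempty, on(g,c), ontable(d)}

== RESULT ==
["clear(g)", "handempty", "on(g,c)", "ontable(d)"]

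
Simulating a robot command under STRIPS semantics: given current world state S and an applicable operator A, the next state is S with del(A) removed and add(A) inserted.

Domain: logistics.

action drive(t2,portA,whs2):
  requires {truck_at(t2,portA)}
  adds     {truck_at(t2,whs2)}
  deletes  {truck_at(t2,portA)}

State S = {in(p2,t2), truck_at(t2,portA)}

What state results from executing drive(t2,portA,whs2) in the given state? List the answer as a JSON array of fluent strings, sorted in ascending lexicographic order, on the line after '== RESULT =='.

Compute (S \ del) ∪ add:
  pre ⊆ S: {truck_at(t2,portA)} ⊆ S  — applicable
  S \ del = {in(p2,t2)}
  ∪ add   = {in(p2,t2), truck_at(t2,whs2)}

== RESULT ==
["in(p2,t2)", "truck_at(t2,whs2)"]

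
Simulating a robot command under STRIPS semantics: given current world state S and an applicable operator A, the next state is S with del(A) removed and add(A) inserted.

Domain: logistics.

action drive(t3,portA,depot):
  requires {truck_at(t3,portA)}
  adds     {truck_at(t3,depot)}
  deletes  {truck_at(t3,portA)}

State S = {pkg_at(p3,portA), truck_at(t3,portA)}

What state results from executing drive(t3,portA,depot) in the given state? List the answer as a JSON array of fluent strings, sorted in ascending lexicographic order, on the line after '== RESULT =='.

Progress:
  pre ⊆ S: {truck_at(t3,portA)} ⊆ S  — applicable
  S \ del = {pkg_at(p3,portA)}
  ∪ add   = {pkg_at(p3,portA), truck_at(t3,depot)}

== RESULT ==
["pkg_at(p3,portA)", "truck_at(t3,depot)"]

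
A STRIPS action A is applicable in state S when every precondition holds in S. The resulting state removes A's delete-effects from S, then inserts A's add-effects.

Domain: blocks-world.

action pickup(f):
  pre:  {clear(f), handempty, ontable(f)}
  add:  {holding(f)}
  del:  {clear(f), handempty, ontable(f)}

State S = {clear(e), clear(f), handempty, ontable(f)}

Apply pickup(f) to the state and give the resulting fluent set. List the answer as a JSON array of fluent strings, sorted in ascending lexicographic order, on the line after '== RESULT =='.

Compute (S \ del) ∪ add:
  pre ⊆ S: {clear(f), handempty, ontable(f)} ⊆ S  — applicable
  S \ del = {clear(e)}
  ∪ add   = {clear(e), holding(f)}

== RESULT ==
["clear(e)", "holding(f)"]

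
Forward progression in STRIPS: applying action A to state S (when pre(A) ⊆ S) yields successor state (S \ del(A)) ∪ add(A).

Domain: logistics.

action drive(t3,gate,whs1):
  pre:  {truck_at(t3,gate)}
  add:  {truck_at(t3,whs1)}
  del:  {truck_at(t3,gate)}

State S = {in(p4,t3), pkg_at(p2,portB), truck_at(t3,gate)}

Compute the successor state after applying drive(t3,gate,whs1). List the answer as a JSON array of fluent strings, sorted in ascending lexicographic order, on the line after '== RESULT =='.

Compute (S \ del) ∪ add:
  pre ⊆ S: {truck_at(t3,gate)} ⊆ S  — applicable
  S \ del = {in(p4,t3), pkg_at(p2,portB)}
  ∪ add   = {in(p4,t3), pkg_at(p2,portB), truck_at(t3,whs1)}

== RESULT ==
["in(p4,t3)", "pkg_at(p2,portB)", "truck_at(t3,whs1)"]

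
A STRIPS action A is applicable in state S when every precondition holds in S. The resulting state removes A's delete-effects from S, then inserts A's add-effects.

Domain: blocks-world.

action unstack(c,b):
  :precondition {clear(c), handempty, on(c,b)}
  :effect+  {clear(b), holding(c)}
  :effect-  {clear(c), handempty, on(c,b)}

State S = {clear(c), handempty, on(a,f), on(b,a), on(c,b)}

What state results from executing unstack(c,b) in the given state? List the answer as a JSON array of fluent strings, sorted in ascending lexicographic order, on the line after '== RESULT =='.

Compute (S \ del) ∪ add:
  pre ⊆ S: {clear(c), handempty, on(c,b)} ⊆ S  — applicable
  S \ del = {on(a,f), on(b,a)}
  ∪ add   = {clear(b), holding(c), on(a,f), on(b,a)}

== RESULT ==
["clear(b)", "holding(c)", "on(a,f)", "on(b,a)"]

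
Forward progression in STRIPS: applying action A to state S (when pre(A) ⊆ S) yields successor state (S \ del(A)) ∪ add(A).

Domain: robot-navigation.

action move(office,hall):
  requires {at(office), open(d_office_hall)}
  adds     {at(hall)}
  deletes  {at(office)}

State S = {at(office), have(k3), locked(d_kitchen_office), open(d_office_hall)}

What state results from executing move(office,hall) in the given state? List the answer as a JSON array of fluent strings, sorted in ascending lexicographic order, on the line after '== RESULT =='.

Compute (S \ del) ∪ add:
  pre ⊆ S: {at(office), open(d_office_hall)} ⊆ S  — applicable
  S \ del = {have(k3), locked(d_kitchen_office), open(d_office_hall)}
  ∪ add   = {at(hall), have(k3), locked(d_kitchen_office), open(d_office_hall)}

== RESULT ==
["at(hall)", "have(k3)", "locked(d_kitchen_office)", "open(d_office_hall)"]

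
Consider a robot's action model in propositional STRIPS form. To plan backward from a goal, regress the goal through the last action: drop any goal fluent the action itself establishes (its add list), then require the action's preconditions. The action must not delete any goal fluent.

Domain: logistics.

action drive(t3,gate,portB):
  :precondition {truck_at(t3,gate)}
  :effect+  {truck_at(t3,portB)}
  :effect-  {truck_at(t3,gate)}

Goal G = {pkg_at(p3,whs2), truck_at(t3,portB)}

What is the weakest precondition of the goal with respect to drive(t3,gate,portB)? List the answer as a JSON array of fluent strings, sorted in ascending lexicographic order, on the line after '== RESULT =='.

Compute (G \ add) ∪ pre:
  G ∩ del = {}  (empty — regression defined)
  G \ add = {pkg_at(p3,whs2), truck_at(t3,portB)} \ {truck_at(t3,portB)} = {pkg_at(p3,whs2)}
  ∪ pre   = {pkg_at(p3,whs2)} ∪ {truck_at(t3,gate)}
          = {pkg_at(p3,whs2), truck_at(t3,gate)}

== RESULT ==
["pkg_at(p3,whs2)", "truck_at(t3,gate)"]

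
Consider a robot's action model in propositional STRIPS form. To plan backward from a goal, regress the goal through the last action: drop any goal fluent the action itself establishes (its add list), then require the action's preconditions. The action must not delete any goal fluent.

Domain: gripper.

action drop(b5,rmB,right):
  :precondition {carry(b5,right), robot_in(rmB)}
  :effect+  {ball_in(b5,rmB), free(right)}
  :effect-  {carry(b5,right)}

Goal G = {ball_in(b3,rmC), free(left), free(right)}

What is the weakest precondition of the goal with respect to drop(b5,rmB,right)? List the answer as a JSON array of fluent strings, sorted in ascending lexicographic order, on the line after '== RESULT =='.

Compute (G \ add) ∪ pre:
  G ∩ del = {}  (empty — regression defined)
  G \ add = {ball_in(b3,rmC), free(left), free(right)} \ {ball_in(b5,rmB), free(right)} = {ball_in(b3,rmC), free(left)}
  ∪ pre   = {ball_in(b3,rmC), free(left)} ∪ {carry(b5,right), robot_in(rmB)}
          = {ball_in(b3,rmC), carry(b5,right), free(left), robot_in(rmB)}

== RESULT ==
["ball_in(b3,rmC)", "carry(b5,right)", "free(left)", "robot_in(rmB)"]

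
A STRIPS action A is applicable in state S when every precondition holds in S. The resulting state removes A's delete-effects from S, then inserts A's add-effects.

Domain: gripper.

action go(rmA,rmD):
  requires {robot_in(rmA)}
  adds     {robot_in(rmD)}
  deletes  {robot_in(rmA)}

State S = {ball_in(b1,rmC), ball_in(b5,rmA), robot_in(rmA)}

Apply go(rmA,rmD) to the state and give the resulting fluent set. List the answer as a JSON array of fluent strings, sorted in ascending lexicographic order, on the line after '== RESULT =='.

Compute (S \ del) ∪ add:
  pre ⊆ S: {robot_in(rmA)} ⊆ S  — applicable
  S \ del = {ball_in(b1,rmC), ball_in(b5,rmA)}
  ∪ add   = {ball_in(b1,rmC), ball_in(b5,rmA), robot_in(rmD)}

== RESULT ==
["ball_in(b1,rmC)", "ball_in(b5,rmA)", "robot_in(rmD)"]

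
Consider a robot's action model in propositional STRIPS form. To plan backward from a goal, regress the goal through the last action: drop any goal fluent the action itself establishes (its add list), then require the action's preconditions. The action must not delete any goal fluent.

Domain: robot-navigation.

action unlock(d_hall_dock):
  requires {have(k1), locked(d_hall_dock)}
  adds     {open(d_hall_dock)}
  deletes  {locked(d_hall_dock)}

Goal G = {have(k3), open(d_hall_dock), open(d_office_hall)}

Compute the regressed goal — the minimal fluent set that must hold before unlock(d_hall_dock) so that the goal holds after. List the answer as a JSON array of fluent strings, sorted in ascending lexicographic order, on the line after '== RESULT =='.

Regress:
  G ∩ del = {}  (empty — regression defined)
  G \ add = {have(k3), open(d_hall_dock), open(d_office_hall)} \ {open(d_hall_dock)} = {have(k3), open(d_office_hall)}
  ∪ pre   = {have(k3), open(d_office_hall)} ∪ {have(k1), locked(d_hall_dock)}
          = {have(k1), have(k3), locked(d_hall_dock), open(d_office_hall)}

== RESULT ==
["have(k1)", "have(k3)", "locked(d_hall_dock)", "open(d_office_hall)"]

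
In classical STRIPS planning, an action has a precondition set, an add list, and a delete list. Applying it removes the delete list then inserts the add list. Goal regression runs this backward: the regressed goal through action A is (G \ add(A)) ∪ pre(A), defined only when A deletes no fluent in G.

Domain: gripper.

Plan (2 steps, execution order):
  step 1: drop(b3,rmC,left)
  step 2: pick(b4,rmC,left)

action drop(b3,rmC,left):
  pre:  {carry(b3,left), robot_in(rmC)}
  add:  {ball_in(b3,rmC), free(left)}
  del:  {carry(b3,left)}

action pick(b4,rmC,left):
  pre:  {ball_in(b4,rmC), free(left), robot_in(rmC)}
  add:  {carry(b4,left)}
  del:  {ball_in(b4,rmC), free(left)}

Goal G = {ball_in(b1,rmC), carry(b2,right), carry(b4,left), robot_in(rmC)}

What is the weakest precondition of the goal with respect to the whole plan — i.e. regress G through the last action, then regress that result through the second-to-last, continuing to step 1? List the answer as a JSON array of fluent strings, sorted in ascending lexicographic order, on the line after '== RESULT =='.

Work backward from the goal:
  through step 2 (pick(b4,rmC,left)): drop {carry(b4,left)}, keep {ball_in(b1,rmC), carry(b2,right), robot_in(rmC)}, require {ball_in(b4,rmC), free(left), robot_in(rmC)}
    → {ball_in(b1,rmC), ball_in(b4,rmC), carry(b2,right), free(left), robot_in(rmC)}
  through step 1 (drop(b3,rmC,left)): drop {free(left)}, keep {ball_in(b1,rmC), ball_in(b4,rmC), carry(b2,right), robot_in(rmC)}, require {carry(b3,left), robot_in(rmC)}
    → {ball_in(b1,rmC), ball_in(b4,rmC), carry(b2,right), carry(b3,left), robot_in(rmC)}

== RESULT ==
["ball_in(b1,rmC)", "ball_in(b4,rmC)", "carry(b2,right)", "carry(b3,left)", "robot_in(rmC)"]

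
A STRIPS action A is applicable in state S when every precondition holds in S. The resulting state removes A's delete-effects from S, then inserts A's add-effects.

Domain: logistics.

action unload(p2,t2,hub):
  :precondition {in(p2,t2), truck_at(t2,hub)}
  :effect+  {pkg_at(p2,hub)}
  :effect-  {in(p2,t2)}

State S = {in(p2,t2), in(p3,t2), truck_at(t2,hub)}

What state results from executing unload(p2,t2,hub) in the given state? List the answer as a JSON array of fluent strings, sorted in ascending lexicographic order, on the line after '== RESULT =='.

Compute (S \ del) ∪ add:
  pre ⊆ S: {in(p2,t2), truck_at(t2,hub)} ⊆ S  — applicable
  S \ del = {in(p3,t2), truck_at(t2,hub)}
  ∪ add   = {in(p3,t2), pkg_at(p2,hub), truck_at(t2,hub)}

== RESULT ==
["in(p3,t2)", "pkg_at(p2,hub)", "truck_at(t2,hub)"]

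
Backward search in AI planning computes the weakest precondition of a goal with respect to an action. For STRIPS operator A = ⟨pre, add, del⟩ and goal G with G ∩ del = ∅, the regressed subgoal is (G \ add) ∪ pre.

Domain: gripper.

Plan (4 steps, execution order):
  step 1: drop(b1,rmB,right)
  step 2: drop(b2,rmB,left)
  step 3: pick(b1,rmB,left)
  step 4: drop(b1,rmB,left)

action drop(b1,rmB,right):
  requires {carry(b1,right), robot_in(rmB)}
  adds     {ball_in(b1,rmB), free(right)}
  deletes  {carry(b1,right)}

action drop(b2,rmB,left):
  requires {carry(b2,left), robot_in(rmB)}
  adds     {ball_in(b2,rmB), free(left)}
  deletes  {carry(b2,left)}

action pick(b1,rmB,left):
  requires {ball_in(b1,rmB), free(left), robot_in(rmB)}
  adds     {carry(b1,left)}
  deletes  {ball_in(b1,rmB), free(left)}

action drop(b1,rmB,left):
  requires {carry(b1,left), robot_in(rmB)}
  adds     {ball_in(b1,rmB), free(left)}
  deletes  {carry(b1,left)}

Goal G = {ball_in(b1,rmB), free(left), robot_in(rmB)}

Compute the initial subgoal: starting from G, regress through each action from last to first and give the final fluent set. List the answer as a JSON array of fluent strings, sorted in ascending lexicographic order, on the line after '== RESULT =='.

Work backward from the goal:
  through step 4 (drop(b1,rmB,left)): drop {ball_in(b1,rmB), free(left)}, keep {robot_in(rmB)}, require {carry(b1,left), robot_in(rmB)}
    → {carry(b1,left), robot_in(rmB)}
  through step 3 (pick(b1,rmB,left)): drop {carry(b1,left)}, keep {robot_in(rmB)}, require {ball_in(b1,rmB), free(left), robot_in(rmB)}
    → {ball_in(b1,rmB), free(left), robot_in(rmB)}
  through step 2 (drop(b2,rmB,left)): drop {free(left)}, keep {ball_in(b1,rmB), robot_in(rmB)}, require {carry(b2,left), robot_in(rmB)}
    → {ball_in(b1,rmB), carry(b2,left), robot_in(rmB)}
  through step 1 (drop(b1,rmB,right)): drop {ball_in(b1,rmB)}, keep {carry(b2,left), robot_in(rmB)}, require {carry(b1,right), robot_in(rmB)}
    → {carry(b1,right), carry(b2,left), robot_in(rmB)}

== RESULT ==
["carry(b1,right)", "carry(b2,left)", "robot_in(rmB)"]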